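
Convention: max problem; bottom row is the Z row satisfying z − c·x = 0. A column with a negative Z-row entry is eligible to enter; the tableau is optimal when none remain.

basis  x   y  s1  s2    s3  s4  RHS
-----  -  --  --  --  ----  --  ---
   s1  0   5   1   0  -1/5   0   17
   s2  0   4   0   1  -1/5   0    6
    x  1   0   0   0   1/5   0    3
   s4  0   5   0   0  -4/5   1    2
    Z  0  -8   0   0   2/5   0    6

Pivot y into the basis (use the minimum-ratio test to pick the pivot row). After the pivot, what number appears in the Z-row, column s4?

8/5

Ratio test on column y — row 1: 17/5 = 17/5; row 2: 6/4 = 3/2; row 3: entry 0 ≤ 0; row 4: 2/5 = 2/5. Minimum is 2/5 at row 4 (s4 leaves); pivot element 5.
Divide row 4 by 5; eliminate column y from the other rows.
Z-row update in column s4: 0 − (-8)·(1/5) = 8/5.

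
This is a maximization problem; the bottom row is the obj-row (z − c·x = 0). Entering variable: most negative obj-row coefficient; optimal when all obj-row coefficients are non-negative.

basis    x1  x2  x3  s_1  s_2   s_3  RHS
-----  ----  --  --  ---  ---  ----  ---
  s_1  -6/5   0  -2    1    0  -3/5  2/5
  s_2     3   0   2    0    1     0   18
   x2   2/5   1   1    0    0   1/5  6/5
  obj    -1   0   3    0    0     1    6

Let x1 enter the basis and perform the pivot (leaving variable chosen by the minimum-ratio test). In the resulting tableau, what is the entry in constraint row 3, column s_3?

Ratio test on column x1 — row 1: entry -6/5 ≤ 0; row 2: 18/3 = 6; row 3: (6/5)/(2/5) = 3. Minimum is 3 at row 3 (x2 leaves); pivot element 2/5.
Divide row 3 by 2/5; eliminate column x1 from the other rows.
In the new row 3, the s_3 entry is the old entry divided by the pivot: (1/5)/(2/5) = 1/2.

1/2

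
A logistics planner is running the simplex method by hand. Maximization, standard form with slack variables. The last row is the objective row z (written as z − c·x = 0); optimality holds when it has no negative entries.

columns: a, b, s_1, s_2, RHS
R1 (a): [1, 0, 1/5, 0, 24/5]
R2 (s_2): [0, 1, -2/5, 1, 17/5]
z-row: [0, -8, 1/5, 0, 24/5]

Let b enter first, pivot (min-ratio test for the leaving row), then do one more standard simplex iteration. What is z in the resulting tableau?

Ratio test on column b — row 1: entry 0 ≤ 0; row 2: (17/5)/1 = 17/5. Minimum is 17/5 at row 2 (s_2 leaves); pivot element 1.
Pivot on row 2; the z-row RHS becomes 24/5 − (-8)·(17/5) = 32.
Next entering variable (most negative z-row entry -3): s_1.
Ratio test on column s_1 — row 1: (24/5)/(1/5) = 24; row 2: entry -2/5 ≤ 0. Minimum is 24 at row 1 (a leaves); pivot element 1/5.
After the second pivot the z-row RHS is 32 − (-3)·24 = 104.

104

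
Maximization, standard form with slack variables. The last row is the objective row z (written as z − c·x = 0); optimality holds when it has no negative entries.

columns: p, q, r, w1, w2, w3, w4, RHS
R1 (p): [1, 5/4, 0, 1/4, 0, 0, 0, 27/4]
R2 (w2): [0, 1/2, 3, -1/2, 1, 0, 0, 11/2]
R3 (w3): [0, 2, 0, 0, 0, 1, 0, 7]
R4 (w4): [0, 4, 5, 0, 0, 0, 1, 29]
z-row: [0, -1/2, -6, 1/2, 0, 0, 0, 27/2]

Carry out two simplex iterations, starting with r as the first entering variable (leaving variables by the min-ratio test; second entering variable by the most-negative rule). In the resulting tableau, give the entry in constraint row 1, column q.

Ratio test on column r — row 1: entry 0 ≤ 0; row 2: (11/2)/3 = 11/6; row 3: entry 0 ≤ 0; row 4: 29/5 = 29/5. Minimum is 11/6 at row 2 (w2 leaves); pivot element 3.
Divide row 2 by 3; eliminate column r from the other rows.
Second iteration: most negative z-row entry is -1/2 in column w1, so w1 enters.
Ratio test on column w1 — row 1: (27/4)/(1/4) = 27; row 2: entry -1/6 ≤ 0; row 3: entry 0 ≤ 0; row 4: (119/6)/(5/6) = 119/5. Minimum is 119/5 at row 4 (w4 leaves); pivot element 5/6.
Divide row 4 by 5/6; eliminate column w1 from the other rows.
After both pivots, the entry at constraint row 1, column q is 3/10.

3/10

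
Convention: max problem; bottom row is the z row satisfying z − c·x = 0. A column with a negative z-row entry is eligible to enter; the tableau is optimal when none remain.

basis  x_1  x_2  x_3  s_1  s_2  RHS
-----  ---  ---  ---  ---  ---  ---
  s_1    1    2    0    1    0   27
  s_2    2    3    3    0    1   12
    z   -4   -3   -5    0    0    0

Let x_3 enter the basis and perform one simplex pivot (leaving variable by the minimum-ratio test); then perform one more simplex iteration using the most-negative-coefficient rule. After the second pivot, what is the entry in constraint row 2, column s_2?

1/2

Ratio test on column x_3 — row 1: entry 0 ≤ 0; row 2: 12/3 = 4. Minimum is 4 at row 2 (s_2 leaves); pivot element 3.
Divide row 2 by 3; eliminate column x_3 from the other rows.
Second iteration: most negative z-row entry is -2/3 in column x_1, so x_1 enters.
Ratio test on column x_1 — row 1: 27/1 = 27; row 2: 4/(2/3) = 6. Minimum is 6 at row 2 (x_3 leaves); pivot element 2/3.
Divide row 2 by 2/3; eliminate column x_1 from the other rows.
After both pivots, the entry at constraint row 2, column s_2 is 1/2.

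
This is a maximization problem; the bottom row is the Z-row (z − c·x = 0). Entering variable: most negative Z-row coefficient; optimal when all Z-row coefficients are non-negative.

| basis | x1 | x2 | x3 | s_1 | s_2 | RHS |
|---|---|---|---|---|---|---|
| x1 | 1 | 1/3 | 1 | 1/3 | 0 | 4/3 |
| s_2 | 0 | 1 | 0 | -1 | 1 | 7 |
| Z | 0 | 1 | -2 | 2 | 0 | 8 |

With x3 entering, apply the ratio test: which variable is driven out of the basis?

Column x3 entries and ratios — x1: (4/3)/1 = 4/3; s_2: 0 ≤ 0, skip.
Smallest ratio is 4/3 in the row of x1, so x1 leaves.

x1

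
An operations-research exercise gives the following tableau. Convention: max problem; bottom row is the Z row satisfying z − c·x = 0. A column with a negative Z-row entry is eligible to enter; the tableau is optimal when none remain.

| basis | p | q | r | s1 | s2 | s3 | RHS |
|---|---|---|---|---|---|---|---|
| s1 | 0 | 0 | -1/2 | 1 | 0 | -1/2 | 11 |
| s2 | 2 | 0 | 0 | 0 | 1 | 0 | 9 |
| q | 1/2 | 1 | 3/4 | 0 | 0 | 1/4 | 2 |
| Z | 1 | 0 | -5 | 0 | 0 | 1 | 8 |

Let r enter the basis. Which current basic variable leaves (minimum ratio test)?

Column r entries and ratios — s1: -1/2 ≤ 0, skip; s2: 0 ≤ 0, skip; q: 2/(3/4) = 8/3.
Smallest ratio is 8/3 in the row of q, so q leaves.

q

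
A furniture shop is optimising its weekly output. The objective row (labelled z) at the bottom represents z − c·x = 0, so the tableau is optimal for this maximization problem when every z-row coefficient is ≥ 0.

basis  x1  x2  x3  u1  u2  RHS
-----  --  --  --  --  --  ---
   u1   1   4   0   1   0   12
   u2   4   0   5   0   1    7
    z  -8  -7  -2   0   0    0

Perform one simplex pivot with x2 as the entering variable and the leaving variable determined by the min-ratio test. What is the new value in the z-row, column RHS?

Ratio test on column x2 — row 1: 12/4 = 3; row 2: entry 0 ≤ 0. Minimum is 3 at row 1 (u1 leaves); pivot element 4.
Divide row 1 by 4; eliminate column x2 from the other rows.
z-row update in column RHS: 0 − (-7)·3 = 21.

21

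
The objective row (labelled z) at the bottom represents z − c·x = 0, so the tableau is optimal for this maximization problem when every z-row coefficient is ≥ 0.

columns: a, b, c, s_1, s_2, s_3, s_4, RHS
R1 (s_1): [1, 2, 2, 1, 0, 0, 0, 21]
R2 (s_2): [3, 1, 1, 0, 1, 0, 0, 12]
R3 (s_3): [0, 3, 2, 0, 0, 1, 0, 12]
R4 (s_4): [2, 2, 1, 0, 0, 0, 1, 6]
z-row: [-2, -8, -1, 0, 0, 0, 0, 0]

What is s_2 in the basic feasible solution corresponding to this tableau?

12

s_2 is basic (row 2); its value is the RHS of that row, 12.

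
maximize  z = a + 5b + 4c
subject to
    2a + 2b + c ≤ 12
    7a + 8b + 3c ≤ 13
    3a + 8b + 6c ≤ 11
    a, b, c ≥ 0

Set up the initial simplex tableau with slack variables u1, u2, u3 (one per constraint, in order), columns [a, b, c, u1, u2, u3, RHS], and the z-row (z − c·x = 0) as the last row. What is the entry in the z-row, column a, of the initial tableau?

The z-row carries the negated objective coefficients: the a entry is -1.

-1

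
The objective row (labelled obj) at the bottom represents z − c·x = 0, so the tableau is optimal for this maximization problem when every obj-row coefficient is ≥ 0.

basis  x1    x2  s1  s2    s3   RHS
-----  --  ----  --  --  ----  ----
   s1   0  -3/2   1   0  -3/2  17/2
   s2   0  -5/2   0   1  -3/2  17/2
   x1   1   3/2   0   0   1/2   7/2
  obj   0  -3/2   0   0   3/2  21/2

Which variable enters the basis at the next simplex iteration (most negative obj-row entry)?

x2

Negative obj-row entries: x2: -3/2.
The most negative is -3/2 in column x2, so x2 enters.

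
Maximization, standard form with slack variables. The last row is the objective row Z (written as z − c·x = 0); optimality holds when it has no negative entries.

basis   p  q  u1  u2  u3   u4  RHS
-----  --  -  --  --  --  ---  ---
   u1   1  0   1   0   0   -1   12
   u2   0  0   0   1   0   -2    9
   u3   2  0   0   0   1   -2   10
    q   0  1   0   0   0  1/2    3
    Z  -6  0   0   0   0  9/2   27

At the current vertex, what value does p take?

p is not in the basis, so in the current basic feasible solution p = 0.

0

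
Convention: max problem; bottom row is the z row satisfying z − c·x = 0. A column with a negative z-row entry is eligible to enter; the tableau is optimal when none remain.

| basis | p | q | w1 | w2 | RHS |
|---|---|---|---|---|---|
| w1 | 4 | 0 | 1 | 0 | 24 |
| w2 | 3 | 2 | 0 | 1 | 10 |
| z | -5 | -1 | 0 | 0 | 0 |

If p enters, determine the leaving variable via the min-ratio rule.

w2

Column p entries and ratios — w1: 24/4 = 6; w2: 10/3 = 10/3.
Smallest ratio is 10/3 in the row of w2, so w2 leaves.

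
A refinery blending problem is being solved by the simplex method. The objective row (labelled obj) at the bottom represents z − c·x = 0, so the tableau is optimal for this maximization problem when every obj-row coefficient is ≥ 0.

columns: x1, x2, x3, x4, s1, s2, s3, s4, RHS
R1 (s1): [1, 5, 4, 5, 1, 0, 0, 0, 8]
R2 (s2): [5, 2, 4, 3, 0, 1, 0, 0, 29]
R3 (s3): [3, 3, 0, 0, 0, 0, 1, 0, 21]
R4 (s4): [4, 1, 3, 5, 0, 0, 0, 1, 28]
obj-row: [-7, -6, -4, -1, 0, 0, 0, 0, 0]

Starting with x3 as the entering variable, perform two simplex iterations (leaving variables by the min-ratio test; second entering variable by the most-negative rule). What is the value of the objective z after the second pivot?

79/2

Ratio test on column x3 — row 1: 8/4 = 2; row 2: 29/4 = 29/4; row 3: entry 0 ≤ 0; row 4: 28/3 = 28/3. Minimum is 2 at row 1 (s1 leaves); pivot element 4.
Pivot on row 1; the obj-row RHS becomes 0 − (-4)·2 = 8.
Next entering variable (most negative obj-row entry -6): x1.
Ratio test on column x1 — row 1: 2/(1/4) = 8; row 2: 21/4 = 21/4; row 3: 21/3 = 7; row 4: 22/(13/4) = 88/13. Minimum is 21/4 at row 2 (s2 leaves); pivot element 4.
After the second pivot the obj-row RHS is 8 − (-6)·(21/4) = 79/2.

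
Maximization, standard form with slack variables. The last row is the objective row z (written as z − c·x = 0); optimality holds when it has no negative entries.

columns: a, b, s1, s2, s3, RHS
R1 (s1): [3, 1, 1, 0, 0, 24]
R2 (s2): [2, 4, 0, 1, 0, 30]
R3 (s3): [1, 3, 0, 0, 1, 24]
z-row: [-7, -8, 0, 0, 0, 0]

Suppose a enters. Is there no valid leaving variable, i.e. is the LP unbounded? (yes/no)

no

Column a has positive entries in row(s) 1, 2, 3, so the ratio test bounds it — not unbounded.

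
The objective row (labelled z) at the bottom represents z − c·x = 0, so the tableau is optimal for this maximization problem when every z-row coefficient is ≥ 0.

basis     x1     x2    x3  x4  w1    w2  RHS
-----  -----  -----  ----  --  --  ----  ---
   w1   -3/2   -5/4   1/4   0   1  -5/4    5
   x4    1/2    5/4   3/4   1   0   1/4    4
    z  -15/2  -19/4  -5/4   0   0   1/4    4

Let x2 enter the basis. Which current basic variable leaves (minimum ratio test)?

x4

Column x2 entries and ratios — w1: -5/4 ≤ 0, skip; x4: 4/(5/4) = 16/5.
Smallest ratio is 16/5 in the row of x4, so x4 leaves.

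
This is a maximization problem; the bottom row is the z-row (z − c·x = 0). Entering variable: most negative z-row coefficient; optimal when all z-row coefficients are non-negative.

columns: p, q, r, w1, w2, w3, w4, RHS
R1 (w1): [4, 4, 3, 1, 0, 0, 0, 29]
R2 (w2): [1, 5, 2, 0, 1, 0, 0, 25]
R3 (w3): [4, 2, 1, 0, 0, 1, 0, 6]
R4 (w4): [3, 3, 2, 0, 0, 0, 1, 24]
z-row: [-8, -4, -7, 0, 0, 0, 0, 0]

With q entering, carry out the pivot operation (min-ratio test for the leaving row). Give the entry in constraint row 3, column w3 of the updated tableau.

1/2

Ratio test on column q — row 1: 29/4 = 29/4; row 2: 25/5 = 5; row 3: 6/2 = 3; row 4: 24/3 = 8. Minimum is 3 at row 3 (w3 leaves); pivot element 2.
Divide row 3 by 2; eliminate column q from the other rows.
In the new row 3, the w3 entry is the old entry divided by the pivot: 1/2 = 1/2.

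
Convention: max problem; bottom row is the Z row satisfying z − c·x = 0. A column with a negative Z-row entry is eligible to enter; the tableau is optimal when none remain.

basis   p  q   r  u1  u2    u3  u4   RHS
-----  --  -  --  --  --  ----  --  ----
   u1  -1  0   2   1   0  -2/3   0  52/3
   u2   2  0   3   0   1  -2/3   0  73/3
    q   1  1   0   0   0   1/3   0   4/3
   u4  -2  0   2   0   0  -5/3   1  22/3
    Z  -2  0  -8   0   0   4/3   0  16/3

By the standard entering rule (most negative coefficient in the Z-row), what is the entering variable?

r

Negative Z-row entries: p: -2, r: -8.
The most negative is -8 in column r, so r enters.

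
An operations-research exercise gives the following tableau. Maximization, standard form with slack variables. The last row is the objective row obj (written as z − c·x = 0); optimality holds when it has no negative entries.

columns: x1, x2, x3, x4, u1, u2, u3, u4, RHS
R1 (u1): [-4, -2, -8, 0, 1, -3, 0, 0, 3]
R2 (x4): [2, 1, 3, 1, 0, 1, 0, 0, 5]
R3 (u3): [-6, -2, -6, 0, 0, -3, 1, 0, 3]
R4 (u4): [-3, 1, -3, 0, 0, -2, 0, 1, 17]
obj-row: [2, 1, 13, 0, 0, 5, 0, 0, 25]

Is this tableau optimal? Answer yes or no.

yes

Every obj-row coefficient is ≥ 0, so the tableau is optimal.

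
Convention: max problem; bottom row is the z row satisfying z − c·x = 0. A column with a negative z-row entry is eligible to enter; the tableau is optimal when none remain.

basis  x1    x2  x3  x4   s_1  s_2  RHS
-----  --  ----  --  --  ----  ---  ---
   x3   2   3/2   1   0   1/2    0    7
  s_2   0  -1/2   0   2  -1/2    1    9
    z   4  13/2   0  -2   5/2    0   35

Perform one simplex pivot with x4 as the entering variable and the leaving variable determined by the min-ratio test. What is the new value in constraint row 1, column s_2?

Ratio test on column x4 — row 1: entry 0 ≤ 0; row 2: 9/2 = 9/2. Minimum is 9/2 at row 2 (s_2 leaves); pivot element 2.
Divide row 2 by 2; eliminate column x4 from the other rows.
Row 1 update in column s_2: 0 − 0·(1/2) = 0.

0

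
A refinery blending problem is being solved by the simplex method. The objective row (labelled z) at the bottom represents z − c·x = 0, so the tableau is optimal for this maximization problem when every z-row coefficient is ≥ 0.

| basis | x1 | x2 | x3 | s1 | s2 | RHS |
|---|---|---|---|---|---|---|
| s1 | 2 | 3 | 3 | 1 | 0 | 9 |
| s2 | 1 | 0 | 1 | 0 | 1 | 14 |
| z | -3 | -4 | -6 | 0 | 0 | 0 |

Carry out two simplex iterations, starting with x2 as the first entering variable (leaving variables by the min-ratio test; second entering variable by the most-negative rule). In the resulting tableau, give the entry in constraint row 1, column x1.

Ratio test on column x2 — row 1: 9/3 = 3; row 2: entry 0 ≤ 0. Minimum is 3 at row 1 (s1 leaves); pivot element 3.
Divide row 1 by 3; eliminate column x2 from the other rows.
Second iteration: most negative z-row entry is -2 in column x3, so x3 enters.
Ratio test on column x3 — row 1: 3/1 = 3; row 2: 14/1 = 14. Minimum is 3 at row 1 (x2 leaves); pivot element 1.
Divide row 1 by 1; eliminate column x3 from the other rows.
After both pivots, the entry at constraint row 1, column x1 is 2/3.

2/3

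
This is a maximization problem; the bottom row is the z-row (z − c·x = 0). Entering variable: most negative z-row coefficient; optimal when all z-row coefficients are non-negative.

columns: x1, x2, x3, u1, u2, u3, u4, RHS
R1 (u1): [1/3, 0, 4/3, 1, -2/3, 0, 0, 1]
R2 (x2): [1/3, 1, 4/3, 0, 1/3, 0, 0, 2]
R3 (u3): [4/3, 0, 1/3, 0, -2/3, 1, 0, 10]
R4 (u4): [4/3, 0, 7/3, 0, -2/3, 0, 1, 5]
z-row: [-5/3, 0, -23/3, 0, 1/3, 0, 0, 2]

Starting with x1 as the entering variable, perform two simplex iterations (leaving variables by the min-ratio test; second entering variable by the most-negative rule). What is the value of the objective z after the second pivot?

17/2

Ratio test on column x1 — row 1: 1/(1/3) = 3; row 2: 2/(1/3) = 6; row 3: 10/(4/3) = 15/2; row 4: 5/(4/3) = 15/4. Minimum is 3 at row 1 (u1 leaves); pivot element 1/3.
Pivot on row 1; the z-row RHS becomes 2 − (-5/3)·3 = 7.
Next entering variable (most negative z-row entry -3): u2.
Ratio test on column u2 — row 1: entry -2 ≤ 0; row 2: 1/1 = 1; row 3: 6/2 = 3; row 4: 1/2 = 1/2. Minimum is 1/2 at row 4 (u4 leaves); pivot element 2.
After the second pivot the z-row RHS is 7 − (-3)·(1/2) = 17/2.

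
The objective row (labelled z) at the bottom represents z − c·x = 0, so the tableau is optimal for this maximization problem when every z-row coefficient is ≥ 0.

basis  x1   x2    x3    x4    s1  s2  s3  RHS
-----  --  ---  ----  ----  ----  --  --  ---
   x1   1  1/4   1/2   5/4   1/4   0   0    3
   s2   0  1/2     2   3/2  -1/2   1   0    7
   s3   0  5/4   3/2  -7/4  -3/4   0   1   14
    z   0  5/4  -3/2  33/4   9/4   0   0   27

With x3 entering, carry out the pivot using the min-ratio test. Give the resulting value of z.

129/4

Ratio test on column x3 — row 1: 3/(1/2) = 6; row 2: 7/2 = 7/2; row 3: 14/(3/2) = 28/3. Minimum is 7/2 at row 2 (s2 leaves); pivot element 2.
Pivot on row 2; the z-row RHS becomes 27 − (-3/2)·(7/2) = 129/4.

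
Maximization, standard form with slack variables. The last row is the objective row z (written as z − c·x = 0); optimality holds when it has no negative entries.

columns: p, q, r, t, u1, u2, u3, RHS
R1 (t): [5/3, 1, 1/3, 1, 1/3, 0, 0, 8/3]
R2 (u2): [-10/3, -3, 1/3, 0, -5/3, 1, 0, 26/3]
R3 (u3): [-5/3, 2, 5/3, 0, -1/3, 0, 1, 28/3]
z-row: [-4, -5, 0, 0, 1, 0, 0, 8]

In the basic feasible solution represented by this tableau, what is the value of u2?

26/3

u2 is basic (row 2); its value is the RHS of that row, 26/3.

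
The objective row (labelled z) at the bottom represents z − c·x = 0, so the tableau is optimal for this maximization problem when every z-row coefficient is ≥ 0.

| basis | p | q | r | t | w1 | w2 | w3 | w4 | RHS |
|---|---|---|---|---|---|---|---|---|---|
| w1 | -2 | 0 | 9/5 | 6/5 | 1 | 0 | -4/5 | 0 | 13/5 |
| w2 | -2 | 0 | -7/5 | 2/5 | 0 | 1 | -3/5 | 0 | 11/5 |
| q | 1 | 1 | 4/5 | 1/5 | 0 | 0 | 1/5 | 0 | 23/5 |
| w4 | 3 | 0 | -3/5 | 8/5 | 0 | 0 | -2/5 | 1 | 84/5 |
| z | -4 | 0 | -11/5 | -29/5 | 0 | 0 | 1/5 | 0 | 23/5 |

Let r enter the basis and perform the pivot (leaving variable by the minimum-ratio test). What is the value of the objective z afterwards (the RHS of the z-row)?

Ratio test on column r — row 1: (13/5)/(9/5) = 13/9; row 2: entry -7/5 ≤ 0; row 3: (23/5)/(4/5) = 23/4; row 4: entry -3/5 ≤ 0. Minimum is 13/9 at row 1 (w1 leaves); pivot element 9/5.
Pivot on row 1; the z-row RHS becomes 23/5 − (-11/5)·(13/9) = 70/9.

70/9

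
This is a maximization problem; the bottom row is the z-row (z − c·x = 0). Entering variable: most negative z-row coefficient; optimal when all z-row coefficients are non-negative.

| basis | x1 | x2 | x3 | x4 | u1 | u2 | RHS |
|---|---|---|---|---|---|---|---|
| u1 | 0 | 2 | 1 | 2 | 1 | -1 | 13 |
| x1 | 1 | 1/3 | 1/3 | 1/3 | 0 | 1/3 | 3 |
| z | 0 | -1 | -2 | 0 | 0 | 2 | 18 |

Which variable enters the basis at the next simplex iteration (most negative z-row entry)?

x3

Negative z-row entries: x2: -1, x3: -2.
The most negative is -2 in column x3, so x3 enters.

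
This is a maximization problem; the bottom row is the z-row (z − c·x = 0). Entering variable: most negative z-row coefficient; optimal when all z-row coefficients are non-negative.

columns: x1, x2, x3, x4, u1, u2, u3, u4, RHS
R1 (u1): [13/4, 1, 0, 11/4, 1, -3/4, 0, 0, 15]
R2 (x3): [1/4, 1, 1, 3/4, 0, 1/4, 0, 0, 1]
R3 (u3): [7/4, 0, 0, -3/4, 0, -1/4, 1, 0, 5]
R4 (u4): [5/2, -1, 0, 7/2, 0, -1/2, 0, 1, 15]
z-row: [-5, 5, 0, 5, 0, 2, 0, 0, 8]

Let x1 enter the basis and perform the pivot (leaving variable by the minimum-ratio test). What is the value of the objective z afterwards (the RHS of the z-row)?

156/7

Ratio test on column x1 — row 1: 15/(13/4) = 60/13; row 2: 1/(1/4) = 4; row 3: 5/(7/4) = 20/7; row 4: 15/(5/2) = 6. Minimum is 20/7 at row 3 (u3 leaves); pivot element 7/4.
Pivot on row 3; the z-row RHS becomes 8 − (-5)·(20/7) = 156/7.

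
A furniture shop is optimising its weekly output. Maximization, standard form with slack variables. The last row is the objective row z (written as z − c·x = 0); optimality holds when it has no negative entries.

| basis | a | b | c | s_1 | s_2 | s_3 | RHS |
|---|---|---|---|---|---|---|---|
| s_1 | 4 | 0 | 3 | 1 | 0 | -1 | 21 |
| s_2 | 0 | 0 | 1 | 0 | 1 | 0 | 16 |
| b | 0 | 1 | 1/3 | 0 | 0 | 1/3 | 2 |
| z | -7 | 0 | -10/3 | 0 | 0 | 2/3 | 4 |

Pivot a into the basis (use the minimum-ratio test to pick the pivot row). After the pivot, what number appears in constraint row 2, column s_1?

0

Ratio test on column a — row 1: 21/4 = 21/4; row 2: entry 0 ≤ 0; row 3: entry 0 ≤ 0. Minimum is 21/4 at row 1 (s_1 leaves); pivot element 4.
Divide row 1 by 4; eliminate column a from the other rows.
Row 2 update in column s_1: 0 − 0·(1/4) = 0.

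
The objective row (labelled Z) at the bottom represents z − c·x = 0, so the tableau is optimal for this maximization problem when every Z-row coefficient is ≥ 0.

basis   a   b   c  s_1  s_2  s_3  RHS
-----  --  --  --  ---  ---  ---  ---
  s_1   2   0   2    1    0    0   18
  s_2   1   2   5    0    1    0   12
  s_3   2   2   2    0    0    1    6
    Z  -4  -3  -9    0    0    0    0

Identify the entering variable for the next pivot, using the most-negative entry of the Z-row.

c

Negative Z-row entries: a: -4, b: -3, c: -9.
The most negative is -9 in column c, so c enters.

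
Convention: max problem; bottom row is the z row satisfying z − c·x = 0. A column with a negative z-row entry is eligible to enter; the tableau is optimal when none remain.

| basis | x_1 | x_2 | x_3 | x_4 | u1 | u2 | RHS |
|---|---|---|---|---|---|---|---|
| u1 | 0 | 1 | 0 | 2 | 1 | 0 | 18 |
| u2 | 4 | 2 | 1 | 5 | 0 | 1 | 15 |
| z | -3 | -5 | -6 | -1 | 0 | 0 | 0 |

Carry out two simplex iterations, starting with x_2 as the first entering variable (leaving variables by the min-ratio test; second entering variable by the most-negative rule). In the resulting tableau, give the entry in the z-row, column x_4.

Ratio test on column x_2 — row 1: 18/1 = 18; row 2: 15/2 = 15/2. Minimum is 15/2 at row 2 (u2 leaves); pivot element 2.
Divide row 2 by 2; eliminate column x_2 from the other rows.
Second iteration: most negative z-row entry is -7/2 in column x_3, so x_3 enters.
Ratio test on column x_3 — row 1: entry -1/2 ≤ 0; row 2: (15/2)/(1/2) = 15. Minimum is 15 at row 2 (x_2 leaves); pivot element 1/2.
Divide row 2 by 1/2; eliminate column x_3 from the other rows.
After both pivots, the entry at the z-row, column x_4 is 29.

29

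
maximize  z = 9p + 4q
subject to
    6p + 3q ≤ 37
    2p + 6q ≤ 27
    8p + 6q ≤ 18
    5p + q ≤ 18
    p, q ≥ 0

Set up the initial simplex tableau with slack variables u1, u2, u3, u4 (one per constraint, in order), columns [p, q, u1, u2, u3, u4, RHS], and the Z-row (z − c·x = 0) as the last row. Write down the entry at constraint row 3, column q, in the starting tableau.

6

Constraint 3 has coefficient 6 on q.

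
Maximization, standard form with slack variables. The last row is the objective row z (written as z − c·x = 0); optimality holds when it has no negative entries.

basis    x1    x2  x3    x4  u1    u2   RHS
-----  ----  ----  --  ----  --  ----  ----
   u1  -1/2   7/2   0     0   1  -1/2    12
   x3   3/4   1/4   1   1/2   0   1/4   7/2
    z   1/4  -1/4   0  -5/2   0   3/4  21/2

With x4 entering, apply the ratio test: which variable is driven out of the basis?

x3

Column x4 entries and ratios — u1: 0 ≤ 0, skip; x3: (7/2)/(1/2) = 7.
Smallest ratio is 7 in the row of x3, so x3 leaves.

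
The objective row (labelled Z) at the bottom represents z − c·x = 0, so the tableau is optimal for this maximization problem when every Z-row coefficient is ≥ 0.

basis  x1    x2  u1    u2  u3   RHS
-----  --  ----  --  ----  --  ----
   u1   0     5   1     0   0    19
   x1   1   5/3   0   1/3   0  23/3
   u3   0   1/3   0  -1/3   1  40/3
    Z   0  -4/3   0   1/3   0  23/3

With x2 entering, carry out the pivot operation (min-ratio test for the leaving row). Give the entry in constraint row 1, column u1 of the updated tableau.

1/5

Ratio test on column x2 — row 1: 19/5 = 19/5; row 2: (23/3)/(5/3) = 23/5; row 3: (40/3)/(1/3) = 40. Minimum is 19/5 at row 1 (u1 leaves); pivot element 5.
Divide row 1 by 5; eliminate column x2 from the other rows.
In the new row 1, the u1 entry is the old entry divided by the pivot: 1/5 = 1/5.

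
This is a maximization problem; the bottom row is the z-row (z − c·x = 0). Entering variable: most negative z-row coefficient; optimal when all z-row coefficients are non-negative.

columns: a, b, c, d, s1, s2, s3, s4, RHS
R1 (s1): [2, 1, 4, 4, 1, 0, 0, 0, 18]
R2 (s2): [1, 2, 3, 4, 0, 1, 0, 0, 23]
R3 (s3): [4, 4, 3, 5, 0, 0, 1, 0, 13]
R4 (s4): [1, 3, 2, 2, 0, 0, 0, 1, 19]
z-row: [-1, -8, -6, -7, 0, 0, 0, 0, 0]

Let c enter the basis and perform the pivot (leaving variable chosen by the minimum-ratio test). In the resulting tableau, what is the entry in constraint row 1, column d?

-8/3

Ratio test on column c — row 1: 18/4 = 9/2; row 2: 23/3 = 23/3; row 3: 13/3 = 13/3; row 4: 19/2 = 19/2. Minimum is 13/3 at row 3 (s3 leaves); pivot element 3.
Divide row 3 by 3; eliminate column c from the other rows.
Row 1 update in column d: 4 − 4·(5/3) = -8/3.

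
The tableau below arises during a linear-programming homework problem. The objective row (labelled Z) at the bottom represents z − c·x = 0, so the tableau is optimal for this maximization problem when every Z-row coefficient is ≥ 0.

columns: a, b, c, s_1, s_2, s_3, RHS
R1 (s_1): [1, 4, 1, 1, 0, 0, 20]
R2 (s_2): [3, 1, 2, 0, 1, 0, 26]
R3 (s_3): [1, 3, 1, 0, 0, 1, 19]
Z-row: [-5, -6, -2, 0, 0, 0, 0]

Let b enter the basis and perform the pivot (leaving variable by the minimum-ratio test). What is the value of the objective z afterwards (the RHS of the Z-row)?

30

Ratio test on column b — row 1: 20/4 = 5; row 2: 26/1 = 26; row 3: 19/3 = 19/3. Minimum is 5 at row 1 (s_1 leaves); pivot element 4.
Pivot on row 1; the Z-row RHS becomes 0 − (-6)·5 = 30.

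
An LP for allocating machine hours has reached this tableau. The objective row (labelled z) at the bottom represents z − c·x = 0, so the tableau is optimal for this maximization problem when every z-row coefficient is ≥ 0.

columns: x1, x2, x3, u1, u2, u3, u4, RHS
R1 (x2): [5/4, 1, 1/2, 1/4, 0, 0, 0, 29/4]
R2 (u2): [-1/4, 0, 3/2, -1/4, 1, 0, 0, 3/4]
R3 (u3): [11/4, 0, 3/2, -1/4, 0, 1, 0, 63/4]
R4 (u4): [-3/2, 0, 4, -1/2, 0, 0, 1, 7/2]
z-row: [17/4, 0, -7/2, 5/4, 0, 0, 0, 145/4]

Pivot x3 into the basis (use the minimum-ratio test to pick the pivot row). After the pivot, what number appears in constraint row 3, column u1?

0

Ratio test on column x3 — row 1: (29/4)/(1/2) = 29/2; row 2: (3/4)/(3/2) = 1/2; row 3: (63/4)/(3/2) = 21/2; row 4: (7/2)/4 = 7/8. Minimum is 1/2 at row 2 (u2 leaves); pivot element 3/2.
Divide row 2 by 3/2; eliminate column x3 from the other rows.
Row 3 update in column u1: -1/4 − (3/2)·(-1/6) = 0.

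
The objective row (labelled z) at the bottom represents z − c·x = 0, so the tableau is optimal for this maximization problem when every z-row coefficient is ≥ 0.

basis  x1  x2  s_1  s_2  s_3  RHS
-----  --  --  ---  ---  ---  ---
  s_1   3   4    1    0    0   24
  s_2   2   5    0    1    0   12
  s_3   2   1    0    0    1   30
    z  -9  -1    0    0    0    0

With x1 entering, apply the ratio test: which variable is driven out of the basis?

Column x1 entries and ratios — s_1: 24/3 = 8; s_2: 12/2 = 6; s_3: 30/2 = 15.
Smallest ratio is 6 in the row of s_2, so s_2 leaves.

s_2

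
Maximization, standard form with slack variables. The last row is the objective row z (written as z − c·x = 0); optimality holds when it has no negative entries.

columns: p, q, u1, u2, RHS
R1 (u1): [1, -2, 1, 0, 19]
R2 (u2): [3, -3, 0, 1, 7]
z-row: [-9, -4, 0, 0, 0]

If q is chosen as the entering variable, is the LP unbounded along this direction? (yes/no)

Every constraint-row entry in column q is ≤ 0, so increasing q is unbounded.

yes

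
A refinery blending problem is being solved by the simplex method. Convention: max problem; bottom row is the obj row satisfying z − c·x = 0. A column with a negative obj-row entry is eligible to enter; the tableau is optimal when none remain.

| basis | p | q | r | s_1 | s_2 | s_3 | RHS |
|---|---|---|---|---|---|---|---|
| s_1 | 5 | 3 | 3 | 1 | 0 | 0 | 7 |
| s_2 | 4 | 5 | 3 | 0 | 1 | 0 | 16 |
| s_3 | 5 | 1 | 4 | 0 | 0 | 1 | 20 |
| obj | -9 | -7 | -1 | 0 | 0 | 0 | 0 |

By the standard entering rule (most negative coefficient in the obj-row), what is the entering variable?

Negative obj-row entries: p: -9, q: -7, r: -1.
The most negative is -9 in column p, so p enters.

p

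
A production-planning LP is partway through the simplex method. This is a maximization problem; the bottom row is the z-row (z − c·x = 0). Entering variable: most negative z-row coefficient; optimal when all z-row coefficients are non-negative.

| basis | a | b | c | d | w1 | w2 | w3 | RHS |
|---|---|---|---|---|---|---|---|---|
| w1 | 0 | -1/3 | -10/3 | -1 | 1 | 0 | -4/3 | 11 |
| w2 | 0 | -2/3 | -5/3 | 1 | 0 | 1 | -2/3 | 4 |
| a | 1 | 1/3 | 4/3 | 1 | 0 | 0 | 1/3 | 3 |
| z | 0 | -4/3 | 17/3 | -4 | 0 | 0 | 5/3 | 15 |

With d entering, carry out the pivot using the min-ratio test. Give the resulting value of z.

27

Ratio test on column d — row 1: entry -1 ≤ 0; row 2: 4/1 = 4; row 3: 3/1 = 3. Minimum is 3 at row 3 (a leaves); pivot element 1.
Pivot on row 3; the z-row RHS becomes 15 − (-4)·3 = 27.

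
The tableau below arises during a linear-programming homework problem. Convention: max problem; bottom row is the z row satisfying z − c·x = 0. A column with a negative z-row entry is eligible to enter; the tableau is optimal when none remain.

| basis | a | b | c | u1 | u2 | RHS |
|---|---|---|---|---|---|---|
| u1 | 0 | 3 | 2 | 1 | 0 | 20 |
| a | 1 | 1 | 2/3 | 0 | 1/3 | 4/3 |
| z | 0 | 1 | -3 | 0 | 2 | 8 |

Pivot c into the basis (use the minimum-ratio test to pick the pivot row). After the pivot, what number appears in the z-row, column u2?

7/2

Ratio test on column c — row 1: 20/2 = 10; row 2: (4/3)/(2/3) = 2. Minimum is 2 at row 2 (a leaves); pivot element 2/3.
Divide row 2 by 2/3; eliminate column c from the other rows.
z-row update in column u2: 2 − (-3)·(1/2) = 7/2.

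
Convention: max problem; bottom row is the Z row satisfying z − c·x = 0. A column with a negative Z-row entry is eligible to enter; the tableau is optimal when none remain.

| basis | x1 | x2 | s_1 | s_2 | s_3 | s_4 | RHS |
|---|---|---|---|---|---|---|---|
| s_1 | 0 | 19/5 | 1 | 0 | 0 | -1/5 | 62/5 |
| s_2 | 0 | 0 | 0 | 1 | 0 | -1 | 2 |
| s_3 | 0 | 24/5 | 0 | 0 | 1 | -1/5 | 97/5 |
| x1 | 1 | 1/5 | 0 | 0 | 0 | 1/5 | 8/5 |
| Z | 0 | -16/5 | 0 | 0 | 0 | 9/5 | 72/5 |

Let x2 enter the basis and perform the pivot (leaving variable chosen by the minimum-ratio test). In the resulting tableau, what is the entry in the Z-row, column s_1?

Ratio test on column x2 — row 1: (62/5)/(19/5) = 62/19; row 2: entry 0 ≤ 0; row 3: (97/5)/(24/5) = 97/24; row 4: (8/5)/(1/5) = 8. Minimum is 62/19 at row 1 (s_1 leaves); pivot element 19/5.
Divide row 1 by 19/5; eliminate column x2 from the other rows.
Z-row update in column s_1: 0 − (-16/5)·(5/19) = 16/19.

16/19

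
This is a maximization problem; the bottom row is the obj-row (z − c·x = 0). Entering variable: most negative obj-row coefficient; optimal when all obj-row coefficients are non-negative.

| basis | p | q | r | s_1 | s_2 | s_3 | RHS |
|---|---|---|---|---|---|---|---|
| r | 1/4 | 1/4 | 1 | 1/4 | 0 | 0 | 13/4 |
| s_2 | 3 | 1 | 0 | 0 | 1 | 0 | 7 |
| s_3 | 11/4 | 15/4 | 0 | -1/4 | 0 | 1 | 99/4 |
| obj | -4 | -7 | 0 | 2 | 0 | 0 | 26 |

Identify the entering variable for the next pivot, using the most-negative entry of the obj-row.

Negative obj-row entries: p: -4, q: -7.
The most negative is -7 in column q, so q enters.

q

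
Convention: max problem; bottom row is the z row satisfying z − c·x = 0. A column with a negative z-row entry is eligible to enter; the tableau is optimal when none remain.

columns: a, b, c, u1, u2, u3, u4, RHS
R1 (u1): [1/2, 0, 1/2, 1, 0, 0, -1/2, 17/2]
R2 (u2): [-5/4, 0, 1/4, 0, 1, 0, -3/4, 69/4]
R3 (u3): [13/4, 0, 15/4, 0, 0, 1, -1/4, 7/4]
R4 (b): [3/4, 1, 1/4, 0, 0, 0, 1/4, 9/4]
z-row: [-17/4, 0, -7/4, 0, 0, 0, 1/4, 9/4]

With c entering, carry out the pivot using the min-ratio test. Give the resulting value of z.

46/15

Ratio test on column c — row 1: (17/2)/(1/2) = 17; row 2: (69/4)/(1/4) = 69; row 3: (7/4)/(15/4) = 7/15; row 4: (9/4)/(1/4) = 9. Minimum is 7/15 at row 3 (u3 leaves); pivot element 15/4.
Pivot on row 3; the z-row RHS becomes 9/4 − (-7/4)·(7/15) = 46/15.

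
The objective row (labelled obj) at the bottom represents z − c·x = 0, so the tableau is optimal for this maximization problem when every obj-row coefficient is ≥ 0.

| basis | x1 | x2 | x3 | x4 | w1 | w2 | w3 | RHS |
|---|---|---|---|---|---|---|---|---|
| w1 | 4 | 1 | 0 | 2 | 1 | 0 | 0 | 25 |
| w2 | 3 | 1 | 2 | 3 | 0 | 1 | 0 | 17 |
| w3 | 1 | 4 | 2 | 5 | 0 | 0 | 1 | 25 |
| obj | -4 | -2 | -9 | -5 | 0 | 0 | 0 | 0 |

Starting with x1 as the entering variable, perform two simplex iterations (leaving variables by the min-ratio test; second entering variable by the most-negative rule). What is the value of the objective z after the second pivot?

Ratio test on column x1 — row 1: 25/4 = 25/4; row 2: 17/3 = 17/3; row 3: 25/1 = 25. Minimum is 17/3 at row 2 (w2 leaves); pivot element 3.
Pivot on row 2; the obj-row RHS becomes 0 − (-4)·(17/3) = 68/3.
Next entering variable (most negative obj-row entry -19/3): x3.
Ratio test on column x3 — row 1: entry -8/3 ≤ 0; row 2: (17/3)/(2/3) = 17/2; row 3: (58/3)/(4/3) = 29/2. Minimum is 17/2 at row 2 (x1 leaves); pivot element 2/3.
After the second pivot the obj-row RHS is 68/3 − (-19/3)·(17/2) = 153/2.

153/2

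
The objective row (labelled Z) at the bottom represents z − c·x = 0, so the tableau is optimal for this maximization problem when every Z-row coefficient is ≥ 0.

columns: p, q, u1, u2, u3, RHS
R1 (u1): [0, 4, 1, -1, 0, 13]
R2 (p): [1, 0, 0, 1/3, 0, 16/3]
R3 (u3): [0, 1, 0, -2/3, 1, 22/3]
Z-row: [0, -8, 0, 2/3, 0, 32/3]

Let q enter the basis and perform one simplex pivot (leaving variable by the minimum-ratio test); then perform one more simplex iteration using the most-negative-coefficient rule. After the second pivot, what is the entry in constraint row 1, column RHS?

Ratio test on column q — row 1: 13/4 = 13/4; row 2: entry 0 ≤ 0; row 3: (22/3)/1 = 22/3. Minimum is 13/4 at row 1 (u1 leaves); pivot element 4.
Divide row 1 by 4; eliminate column q from the other rows.
Second iteration: most negative Z-row entry is -4/3 in column u2, so u2 enters.
Ratio test on column u2 — row 1: entry -1/4 ≤ 0; row 2: (16/3)/(1/3) = 16; row 3: entry -5/12 ≤ 0. Minimum is 16 at row 2 (p leaves); pivot element 1/3.
Divide row 2 by 1/3; eliminate column u2 from the other rows.
After both pivots, the entry at constraint row 1, column RHS is 29/4.

29/4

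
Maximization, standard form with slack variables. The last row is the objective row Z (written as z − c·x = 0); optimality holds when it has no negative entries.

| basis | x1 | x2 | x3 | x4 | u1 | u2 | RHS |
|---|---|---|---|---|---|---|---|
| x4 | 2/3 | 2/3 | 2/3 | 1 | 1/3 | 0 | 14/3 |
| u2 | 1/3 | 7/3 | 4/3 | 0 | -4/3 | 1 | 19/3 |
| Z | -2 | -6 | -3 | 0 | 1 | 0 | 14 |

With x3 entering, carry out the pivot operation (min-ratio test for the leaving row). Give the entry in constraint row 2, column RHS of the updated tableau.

19/4

Ratio test on column x3 — row 1: (14/3)/(2/3) = 7; row 2: (19/3)/(4/3) = 19/4. Minimum is 19/4 at row 2 (u2 leaves); pivot element 4/3.
Divide row 2 by 4/3; eliminate column x3 from the other rows.
In the new row 2, the RHS entry is the old entry divided by the pivot: (19/3)/(4/3) = 19/4.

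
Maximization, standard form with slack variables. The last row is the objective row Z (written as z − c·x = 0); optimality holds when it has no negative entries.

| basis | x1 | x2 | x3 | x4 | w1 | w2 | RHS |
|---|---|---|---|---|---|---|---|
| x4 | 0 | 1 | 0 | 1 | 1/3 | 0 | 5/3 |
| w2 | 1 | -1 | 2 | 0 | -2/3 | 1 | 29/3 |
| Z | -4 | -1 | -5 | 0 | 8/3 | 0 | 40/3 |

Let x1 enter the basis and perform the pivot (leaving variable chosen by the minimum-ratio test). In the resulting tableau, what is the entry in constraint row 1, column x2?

Ratio test on column x1 — row 1: entry 0 ≤ 0; row 2: (29/3)/1 = 29/3. Minimum is 29/3 at row 2 (w2 leaves); pivot element 1.
Divide row 2 by 1; eliminate column x1 from the other rows.
Row 1 update in column x2: 1 − 0·(-1) = 1.

1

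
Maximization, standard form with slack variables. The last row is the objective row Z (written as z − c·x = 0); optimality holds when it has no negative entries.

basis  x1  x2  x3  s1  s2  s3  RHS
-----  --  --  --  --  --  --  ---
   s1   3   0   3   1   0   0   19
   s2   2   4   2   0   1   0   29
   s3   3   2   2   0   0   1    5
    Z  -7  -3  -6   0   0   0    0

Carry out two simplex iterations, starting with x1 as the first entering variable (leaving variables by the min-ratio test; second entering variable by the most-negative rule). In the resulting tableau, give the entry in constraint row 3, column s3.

Ratio test on column x1 — row 1: 19/3 = 19/3; row 2: 29/2 = 29/2; row 3: 5/3 = 5/3. Minimum is 5/3 at row 3 (s3 leaves); pivot element 3.
Divide row 3 by 3; eliminate column x1 from the other rows.
Second iteration: most negative Z-row entry is -4/3 in column x3, so x3 enters.
Ratio test on column x3 — row 1: 14/1 = 14; row 2: (77/3)/(2/3) = 77/2; row 3: (5/3)/(2/3) = 5/2. Minimum is 5/2 at row 3 (x1 leaves); pivot element 2/3.
Divide row 3 by 2/3; eliminate column x3 from the other rows.
After both pivots, the entry at constraint row 3, column s3 is 1/2.

1/2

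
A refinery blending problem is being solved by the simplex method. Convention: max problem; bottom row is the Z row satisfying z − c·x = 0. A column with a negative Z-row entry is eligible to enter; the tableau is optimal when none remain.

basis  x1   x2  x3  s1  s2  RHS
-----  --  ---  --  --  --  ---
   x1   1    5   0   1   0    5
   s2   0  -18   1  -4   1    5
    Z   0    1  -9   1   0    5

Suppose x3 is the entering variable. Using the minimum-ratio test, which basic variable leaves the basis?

Column x3 entries and ratios — x1: 0 ≤ 0, skip; s2: 5/1 = 5.
Smallest ratio is 5 in the row of s2, so s2 leaves.

s2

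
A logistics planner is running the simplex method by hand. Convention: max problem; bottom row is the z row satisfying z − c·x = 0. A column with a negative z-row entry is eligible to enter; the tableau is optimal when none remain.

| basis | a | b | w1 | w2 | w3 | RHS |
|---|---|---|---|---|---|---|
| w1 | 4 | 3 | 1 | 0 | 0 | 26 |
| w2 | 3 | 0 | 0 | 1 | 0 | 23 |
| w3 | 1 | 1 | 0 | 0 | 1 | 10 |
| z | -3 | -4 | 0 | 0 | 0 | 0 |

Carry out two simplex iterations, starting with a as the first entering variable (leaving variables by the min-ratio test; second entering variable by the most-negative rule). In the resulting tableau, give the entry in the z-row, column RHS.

Ratio test on column a — row 1: 26/4 = 13/2; row 2: 23/3 = 23/3; row 3: 10/1 = 10. Minimum is 13/2 at row 1 (w1 leaves); pivot element 4.
Divide row 1 by 4; eliminate column a from the other rows.
Second iteration: most negative z-row entry is -7/4 in column b, so b enters.
Ratio test on column b — row 1: (13/2)/(3/4) = 26/3; row 2: entry -9/4 ≤ 0; row 3: (7/2)/(1/4) = 14. Minimum is 26/3 at row 1 (a leaves); pivot element 3/4.
Divide row 1 by 3/4; eliminate column b from the other rows.
After both pivots, the entry at the z-row, column RHS is 104/3.

104/3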